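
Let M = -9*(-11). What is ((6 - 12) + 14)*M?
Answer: 792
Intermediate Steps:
M = 99
((6 - 12) + 14)*M = ((6 - 12) + 14)*99 = (-6 + 14)*99 = 8*99 = 792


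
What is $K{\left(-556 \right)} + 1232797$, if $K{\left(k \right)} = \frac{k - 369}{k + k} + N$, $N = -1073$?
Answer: $\frac{1369678013}{1112} \approx 1.2317 \cdot 10^{6}$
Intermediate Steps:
$K{\left(k \right)} = -1073 + \frac{-369 + k}{2 k}$ ($K{\left(k \right)} = \frac{k - 369}{k + k} - 1073 = \frac{-369 + k}{2 k} - 1073 = -1073 + \frac{-369 + k}{2 k}$)
$K{\left(-556 \right)} + 1232797 = \frac{3 \left(-123 - -397540\right)}{2 \left(-556\right)} + 1232797 = \frac{3}{2} \left(- \frac{1}{556}\right) \left(-123 + 397540\right) + 1232797 = \frac{3}{2} \left(- \frac{1}{556}\right) 397417 + 1232797 = - \frac{1192251}{1112} + 1232797 = \frac{1369678013}{1112}$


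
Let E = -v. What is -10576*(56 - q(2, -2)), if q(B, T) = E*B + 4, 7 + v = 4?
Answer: -486496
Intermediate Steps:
v = -3 (v = -7 + 4 = -3)
E = 3 (E = -1*(-3) = 3)
q(B, T) = 4 + 3*B (q(B, T) = 3*B + 4 = 4 + 3*B)
-10576*(56 - q(2, -2)) = -10576*(56 - (4 + 3*2)) = -10576*(56 - (4 + 6)) = -10576*(56 - 1*10) = -10576*(56 - 10) = -10576*46 = -486496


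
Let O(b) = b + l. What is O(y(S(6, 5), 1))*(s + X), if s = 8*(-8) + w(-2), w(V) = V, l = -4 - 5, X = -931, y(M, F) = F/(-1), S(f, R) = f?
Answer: 9970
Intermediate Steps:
y(M, F) = -F (y(M, F) = F*(-1) = -F)
l = -9
O(b) = -9 + b (O(b) = b - 9 = -9 + b)
s = -66 (s = 8*(-8) - 2 = -64 - 2 = -66)
O(y(S(6, 5), 1))*(s + X) = (-9 - 1*1)*(-66 - 931) = (-9 - 1)*(-997) = -10*(-997) = 9970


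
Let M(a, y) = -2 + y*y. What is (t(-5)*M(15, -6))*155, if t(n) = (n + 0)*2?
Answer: -52700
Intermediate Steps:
M(a, y) = -2 + y²
t(n) = 2*n (t(n) = n*2 = 2*n)
(t(-5)*M(15, -6))*155 = ((2*(-5))*(-2 + (-6)²))*155 = -10*(-2 + 36)*155 = -10*34*155 = -340*155 = -52700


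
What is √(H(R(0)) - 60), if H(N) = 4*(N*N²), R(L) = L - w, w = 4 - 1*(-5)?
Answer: 4*I*√186 ≈ 54.553*I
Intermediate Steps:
w = 9 (w = 4 + 5 = 9)
R(L) = -9 + L (R(L) = L - 1*9 = L - 9 = -9 + L)
H(N) = 4*N³
√(H(R(0)) - 60) = √(4*(-9 + 0)³ - 60) = √(4*(-9)³ - 60) = √(4*(-729) - 60) = √(-2916 - 60) = √(-2976) = 4*I*√186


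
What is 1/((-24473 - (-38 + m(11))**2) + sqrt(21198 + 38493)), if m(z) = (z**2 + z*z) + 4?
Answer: -22579/1529413826 - sqrt(59691)/4588241478 ≈ -1.4816e-5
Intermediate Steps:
m(z) = 4 + 2*z**2 (m(z) = (z**2 + z**2) + 4 = 2*z**2 + 4 = 4 + 2*z**2)
1/((-24473 - (-38 + m(11))**2) + sqrt(21198 + 38493)) = 1/((-24473 - (-38 + (4 + 2*11**2))**2) + sqrt(21198 + 38493)) = 1/((-24473 - (-38 + (4 + 2*121))**2) + sqrt(59691)) = 1/((-24473 - (-38 + (4 + 242))**2) + sqrt(59691)) = 1/((-24473 - (-38 + 246)**2) + sqrt(59691)) = 1/((-24473 - 1*208**2) + sqrt(59691)) = 1/((-24473 - 1*43264) + sqrt(59691)) = 1/((-24473 - 43264) + sqrt(59691)) = 1/(-67737 + sqrt(59691))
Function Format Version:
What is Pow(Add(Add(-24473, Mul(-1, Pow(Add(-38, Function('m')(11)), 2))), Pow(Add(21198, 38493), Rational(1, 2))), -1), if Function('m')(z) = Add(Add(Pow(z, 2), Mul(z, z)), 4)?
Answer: Add(Rational(-22579, 1529413826), Mul(Rational(-1, 4588241478), Pow(59691, Rational(1, 2)))) ≈ -1.4816e-5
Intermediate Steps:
Function('m')(z) = Add(4, Mul(2, Pow(z, 2))) (Function('m')(z) = Add(Add(Pow(z, 2), Pow(z, 2)), 4) = Add(Mul(2, Pow(z, 2)), 4) = Add(4, Mul(2, Pow(z, 2))))
Pow(Add(Add(-24473, Mul(-1, Pow(Add(-38, Function('m')(11)), 2))), Pow(Add(21198, 38493), Rational(1, 2))), -1) = Pow(Add(Add(-24473, Mul(-1, Pow(Add(-38, Add(4, Mul(2, Pow(11, 2)))), 2))), Pow(Add(21198, 38493), Rational(1, 2))), -1) = Pow(Add(Add(-24473, Mul(-1, Pow(Add(-38, Add(4, Mul(2, 121))), 2))), Pow(59691, Rational(1, 2))), -1) = Pow(Add(Add(-24473, Mul(-1, Pow(Add(-38, Add(4, 242)), 2))), Pow(59691, Rational(1, 2))), -1) = Pow(Add(Add(-24473, Mul(-1, Pow(Add(-38, 246), 2))), Pow(59691, Rational(1, 2))), -1) = Pow(Add(Add(-24473, Mul(-1, Pow(208, 2))), Pow(59691, Rational(1, 2))), -1) = Pow(Add(Add(-24473, Mul(-1, 43264)), Pow(59691, Rational(1, 2))), -1) = Pow(Add(Add(-24473, -43264), Pow(59691, Rational(1, 2))), -1) = Pow(Add(-67737, Pow(59691, Rational(1, 2))), -1)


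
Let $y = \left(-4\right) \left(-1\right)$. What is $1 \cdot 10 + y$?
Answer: $14$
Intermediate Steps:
$y = 4$
$1 \cdot 10 + y = 1 \cdot 10 + 4 = 10 + 4 = 14$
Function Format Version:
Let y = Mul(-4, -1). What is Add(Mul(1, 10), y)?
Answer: 14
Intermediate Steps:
y = 4
Add(Mul(1, 10), y) = Add(Mul(1, 10), 4) = Add(10, 4) = 14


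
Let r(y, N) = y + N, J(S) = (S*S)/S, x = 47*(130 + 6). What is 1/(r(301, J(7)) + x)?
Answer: 1/6700 ≈ 0.00014925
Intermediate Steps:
x = 6392 (x = 47*136 = 6392)
J(S) = S (J(S) = S**2/S = S)
r(y, N) = N + y
1/(r(301, J(7)) + x) = 1/((7 + 301) + 6392) = 1/(308 + 6392) = 1/6700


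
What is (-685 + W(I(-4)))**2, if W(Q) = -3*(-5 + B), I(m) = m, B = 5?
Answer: 469225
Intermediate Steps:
W(Q) = 0 (W(Q) = -3*(-5 + 5) = -3*0 = 0)
(-685 + W(I(-4)))**2 = (-685 + 0)**2 = (-685)**2 = 469225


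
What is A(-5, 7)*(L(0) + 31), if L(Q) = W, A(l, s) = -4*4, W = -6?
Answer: -400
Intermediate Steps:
A(l, s) = -16
L(Q) = -6
A(-5, 7)*(L(0) + 31) = -16*(-6 + 31) = -16*25 = -400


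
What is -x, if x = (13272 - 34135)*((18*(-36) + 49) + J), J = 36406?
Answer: 747041441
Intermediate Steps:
x = -747041441 (x = (13272 - 34135)*((18*(-36) + 49) + 36406) = -20863*((-648 + 49) + 36406) = -20863*(-599 + 36406) = -20863*35807 = -747041441)
-x = -1*(-747041441) = 747041441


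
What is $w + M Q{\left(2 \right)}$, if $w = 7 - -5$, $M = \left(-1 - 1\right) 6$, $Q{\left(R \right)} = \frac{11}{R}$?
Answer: $-54$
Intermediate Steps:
$M = -12$ ($M = \left(-2\right) 6 = -12$)
$w = 12$ ($w = 7 + 5 = 12$)
$w + M Q{\left(2 \right)} = 12 - 12 \cdot \frac{11}{2} = 12 - 12 \cdot 11 \cdot \frac{1}{2} = 12 - 66 = -54$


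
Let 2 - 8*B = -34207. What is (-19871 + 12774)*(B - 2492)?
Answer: -101295481/8 ≈ -1.2662e+7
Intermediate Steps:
B = 34209/8 (B = 1/4 - 1/8*(-34207) = 1/4 + 34207/8 = 34209/8 ≈ 4276.1)
(-19871 + 12774)*(B - 2492) = (-19871 + 12774)*(34209/8 - 2492) = -7097*14273/8 = -101295481/8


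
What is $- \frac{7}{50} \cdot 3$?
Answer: $- \frac{21}{50} \approx -0.42$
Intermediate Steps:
$- \frac{7}{50} \cdot 3 = \left(-7\right) \frac{1}{50} \cdot 3 = \left(- \frac{7}{50}\right) 3 = - \frac{21}{50}$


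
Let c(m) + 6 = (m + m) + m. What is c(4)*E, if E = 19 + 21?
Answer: 240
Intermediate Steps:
c(m) = -6 + 3*m (c(m) = -6 + ((m + m) + m) = -6 + (2*m + m) = -6 + 3*m)
E = 40
c(4)*E = (-6 + 3*4)*40 = (-6 + 12)*40 = 6*40 = 240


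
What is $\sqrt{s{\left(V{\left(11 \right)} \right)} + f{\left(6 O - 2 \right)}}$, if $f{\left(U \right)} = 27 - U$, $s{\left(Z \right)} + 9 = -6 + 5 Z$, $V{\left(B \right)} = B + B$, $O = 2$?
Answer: $4 \sqrt{7} \approx 10.583$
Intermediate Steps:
$V{\left(B \right)} = 2 B$
$s{\left(Z \right)} = -15 + 5 Z$ ($s{\left(Z \right)} = -9 + \left(-6 + 5 Z\right) = -15 + 5 Z$)
$\sqrt{s{\left(V{\left(11 \right)} \right)} + f{\left(6 O - 2 \right)}} = \sqrt{\left(-15 + 5 \cdot 2 \cdot 11\right) + \left(27 - \left(6 \cdot 2 - 2\right)\right)} = \sqrt{\left(-15 + 5 \cdot 22\right) + \left(27 - \left(12 - 2\right)\right)} = \sqrt{\left(-15 + 110\right) + \left(27 - 10\right)} = \sqrt{95 + \left(27 - 10\right)} = \sqrt{95 + 17} = \sqrt{112} = 4 \sqrt{7}$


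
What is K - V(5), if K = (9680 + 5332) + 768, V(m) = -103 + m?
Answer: 15878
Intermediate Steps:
K = 15780 (K = 15012 + 768 = 15780)
K - V(5) = 15780 - (-103 + 5) = 15780 - 1*(-98) = 15780 + 98 = 15878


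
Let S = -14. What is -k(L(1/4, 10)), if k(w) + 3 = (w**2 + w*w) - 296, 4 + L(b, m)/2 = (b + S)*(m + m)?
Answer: -622429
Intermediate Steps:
L(b, m) = -8 + 4*m*(-14 + b) (L(b, m) = -8 + 2*((b - 14)*(m + m)) = -8 + 2*((-14 + b)*(2*m)) = -8 + 2*(2*m*(-14 + b)) = -8 + 4*m*(-14 + b))
k(w) = -299 + 2*w**2 (k(w) = -3 + ((w**2 + w*w) - 296) = -3 + ((w**2 + w**2) - 296) = -3 + (2*w**2 - 296) = -3 + (-296 + 2*w**2) = -299 + 2*w**2)
-k(L(1/4, 10)) = -(-299 + 2*(-8 - 56*10 + 4*10/4)**2) = -(-299 + 2*(-8 - 560 + 4*(1/4)*10)**2) = -(-299 + 2*(-8 - 560 + 10)**2) = -(-299 + 2*(-558)**2) = -(-299 + 2*311364) = -(-299 + 622728) = -1*622429 = -622429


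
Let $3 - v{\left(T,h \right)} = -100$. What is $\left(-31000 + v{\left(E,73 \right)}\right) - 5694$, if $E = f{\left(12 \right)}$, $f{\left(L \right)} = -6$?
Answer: $-36591$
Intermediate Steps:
$E = -6$
$v{\left(T,h \right)} = 103$ ($v{\left(T,h \right)} = 3 - -100 = 3 + 100 = 103$)
$\left(-31000 + v{\left(E,73 \right)}\right) - 5694 = \left(-31000 + 103\right) - 5694 = -30897 - 5694 = -36591$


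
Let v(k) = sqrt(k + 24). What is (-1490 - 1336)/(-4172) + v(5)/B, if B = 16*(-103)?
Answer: 1413/2086 - sqrt(29)/1648 ≈ 0.67411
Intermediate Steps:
v(k) = sqrt(24 + k)
B = -1648
(-1490 - 1336)/(-4172) + v(5)/B = (-1490 - 1336)/(-4172) + sqrt(24 + 5)/(-1648) = -2826*(-1/4172) + sqrt(29)*(-1/1648) = 1413/2086 - sqrt(29)/1648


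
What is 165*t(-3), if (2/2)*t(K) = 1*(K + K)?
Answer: -990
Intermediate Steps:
t(K) = 2*K (t(K) = 1*(K + K) = 1*(2*K) = 2*K)
165*t(-3) = 165*(2*(-3)) = 165*(-6) = -990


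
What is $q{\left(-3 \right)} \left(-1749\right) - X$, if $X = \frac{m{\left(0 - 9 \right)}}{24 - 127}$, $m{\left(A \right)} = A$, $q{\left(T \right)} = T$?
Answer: $\frac{540432}{103} \approx 5246.9$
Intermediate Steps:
$X = \frac{9}{103}$ ($X = \frac{0 - 9}{24 - 127} = \frac{0 - 9}{-103} = \left(- \frac{1}{103}\right) \left(-9\right) = \frac{9}{103} \approx 0.087379$)
$q{\left(-3 \right)} \left(-1749\right) - X = \left(-3\right) \left(-1749\right) - \frac{9}{103} = 5247 - \frac{9}{103} = \frac{540432}{103}$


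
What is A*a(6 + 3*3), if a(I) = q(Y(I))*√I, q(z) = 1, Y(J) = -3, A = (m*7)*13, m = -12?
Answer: -1092*√15 ≈ -4229.3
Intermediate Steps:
A = -1092 (A = -12*7*13 = -84*13 = -1092)
a(I) = √I (a(I) = 1*√I = √I)
A*a(6 + 3*3) = -1092*√(6 + 3*3) = -1092*√(6 + 9) = -1092*√15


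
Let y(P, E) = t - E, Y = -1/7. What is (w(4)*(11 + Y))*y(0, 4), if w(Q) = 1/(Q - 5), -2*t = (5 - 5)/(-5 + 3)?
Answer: 304/7 ≈ 43.429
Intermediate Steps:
Y = -1/7 (Y = -1*1/7 = -1/7 ≈ -0.14286)
t = 0 (t = -(5 - 5)/(2*(-5 + 3)) = -0/(-2) = -0*(-1)/2 = -1/2*0 = 0)
y(P, E) = -E (y(P, E) = 0 - E = -E)
w(Q) = 1/(-5 + Q)
(w(4)*(11 + Y))*y(0, 4) = ((11 - 1/7)/(-5 + 4))*(-1*4) = ((76/7)/(-1))*(-4) = -1*76/7*(-4) = -76/7*(-4) = 304/7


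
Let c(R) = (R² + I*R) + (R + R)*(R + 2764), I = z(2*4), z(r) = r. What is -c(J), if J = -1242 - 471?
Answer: 680061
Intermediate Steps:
I = 8 (I = 2*4 = 8)
J = -1713
c(R) = R² + 8*R + 2*R*(2764 + R) (c(R) = (R² + 8*R) + (R + R)*(R + 2764) = (R² + 8*R) + (2*R)*(2764 + R) = (R² + 8*R) + 2*R*(2764 + R) = R² + 8*R + 2*R*(2764 + R))
-c(J) = -(-1713)*(5536 + 3*(-1713)) = -(-1713)*(5536 - 5139) = -(-1713)*397 = -1*(-680061) = 680061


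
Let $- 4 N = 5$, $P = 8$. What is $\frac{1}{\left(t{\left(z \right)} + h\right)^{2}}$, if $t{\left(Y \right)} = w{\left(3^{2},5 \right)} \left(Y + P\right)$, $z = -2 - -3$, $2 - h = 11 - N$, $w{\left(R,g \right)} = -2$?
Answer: $\frac{16}{12769} \approx 0.001253$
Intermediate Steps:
$N = - \frac{5}{4}$ ($N = \left(- \frac{1}{4}\right) 5 = - \frac{5}{4} \approx -1.25$)
$h = - \frac{41}{4}$ ($h = 2 - \left(11 - - \frac{5}{4}\right) = 2 - \left(11 + \frac{5}{4}\right) = 2 - \frac{49}{4} = - \frac{41}{4} \approx -10.25$)
$z = 1$ ($z = -2 + 3 = 1$)
$t{\left(Y \right)} = -16 - 2 Y$ ($t{\left(Y \right)} = - 2 \left(Y + 8\right) = - 2 \left(8 + Y\right) = -16 - 2 Y$)
$\frac{1}{\left(t{\left(z \right)} + h\right)^{2}} = \frac{1}{\left(\left(-16 - 2\right) - \frac{41}{4}\right)^{2}} = \frac{1}{\left(-18 - \frac{41}{4}\right)^{2}} = \frac{1}{\left(- \frac{113}{4}\right)^{2}} = \frac{1}{\frac{12769}{16}} = \frac{16}{12769}$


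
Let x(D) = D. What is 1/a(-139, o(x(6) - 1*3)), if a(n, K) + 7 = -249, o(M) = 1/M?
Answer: -1/256 ≈ -0.0039063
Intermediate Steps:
a(n, K) = -256 (a(n, K) = -7 - 249 = -256)
1/a(-139, o(x(6) - 1*3)) = 1/(-256) = -1/256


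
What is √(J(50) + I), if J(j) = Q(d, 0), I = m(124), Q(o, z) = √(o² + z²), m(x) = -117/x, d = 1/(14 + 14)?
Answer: I*√42749/217 ≈ 0.9528*I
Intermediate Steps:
d = 1/28 ≈ 0.035714
I = -117/124 ≈ -0.94355
J(j) = 1/28 (J(j) = √((1/28)² + 0²) = √(1/784 + 0) = √(1/784) = 1/28)
√(J(50) + I) = √(1/28 - 117/124) = √(-197/217) = I*√42749/217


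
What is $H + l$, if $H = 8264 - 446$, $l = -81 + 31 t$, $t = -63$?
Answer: $5784$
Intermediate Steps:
$l = -2034$ ($l = -81 + 31 \left(-63\right) = -81 - 1953 = -2034$)
$H = 7818$ ($H = 8264 - 446 = 7818$)
$H + l = 7818 - 2034 = 5784$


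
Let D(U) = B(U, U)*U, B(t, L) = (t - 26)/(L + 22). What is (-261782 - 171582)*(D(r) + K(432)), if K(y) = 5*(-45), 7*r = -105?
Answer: 416029440/7 ≈ 5.9433e+7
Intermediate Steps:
r = -15 (r = (⅐)*(-105) = -15)
B(t, L) = (-26 + t)/(22 + L)
K(y) = -225
D(U) = U*(-26 + U)/(22 + U) (D(U) = ((-26 + U)/(22 + U))*U = U*(-26 + U)/(22 + U))
(-261782 - 171582)*(D(r) + K(432)) = (-261782 - 171582)*(-15*(-26 - 15)/(22 - 15) - 225) = -433364*(-15*(-41)/7 - 225) = -433364*(-15*⅐*(-41) - 225) = -433364*(615/7 - 225) = -433364*(-960/7) = 416029440/7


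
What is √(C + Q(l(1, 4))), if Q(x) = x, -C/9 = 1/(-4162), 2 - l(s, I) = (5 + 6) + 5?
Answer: I*√242473958/4162 ≈ 3.7414*I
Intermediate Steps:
l(s, I) = -14 (l(s, I) = 2 - ((5 + 6) + 5) = 2 - (11 + 5) = 2 - 1*16 = 2 - 16 = -14)
C = 9/4162 (C = -9/(-4162) = -9*(-1/4162) = 9/4162 ≈ 0.0021624)
√(C + Q(l(1, 4))) = √(9/4162 - 14) = √(-58259/4162) = I*√242473958/4162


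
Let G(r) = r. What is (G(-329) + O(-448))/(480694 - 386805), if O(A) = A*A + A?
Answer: 199927/93889 ≈ 2.1294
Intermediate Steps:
O(A) = A + A² (O(A) = A² + A = A + A²)
(G(-329) + O(-448))/(480694 - 386805) = (-329 - 448*(1 - 448))/(480694 - 386805) = (-329 - 448*(-447))/93889 = (-329 + 200256)*(1/93889) = 199927*(1/93889) = 199927/93889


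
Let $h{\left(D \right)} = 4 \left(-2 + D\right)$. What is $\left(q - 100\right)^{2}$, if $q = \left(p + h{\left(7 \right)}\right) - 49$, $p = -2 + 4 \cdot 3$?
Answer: $14161$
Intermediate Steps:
$h{\left(D \right)} = -8 + 4 D$
$p = 10$ ($p = -2 + 12 = 10$)
$q = -19$ ($q = \left(10 + \left(-8 + 4 \cdot 7\right)\right) - 49 = \left(10 + \left(-8 + 28\right)\right) - 49 = \left(10 + 20\right) - 49 = 30 - 49 = -19$)
$\left(q - 100\right)^{2} = \left(-19 - 100\right)^{2} = \left(-119\right)^{2} = 14161$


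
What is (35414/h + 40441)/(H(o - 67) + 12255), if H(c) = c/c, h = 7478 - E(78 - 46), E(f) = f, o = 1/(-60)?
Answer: 75289775/22814544 ≈ 3.3001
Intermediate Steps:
o = -1/60 ≈ -0.016667
h = 7446 (h = 7478 - (78 - 46) = 7478 - 1*32 = 7478 - 32 = 7446)
H(c) = 1
(35414/h + 40441)/(H(o - 67) + 12255) = (35414/7446 + 40441)/(1 + 12255) = (35414*(1/7446) + 40441)/12256 = (17707/3723 + 40441)*(1/12256) = (150579550/3723)*(1/12256) = 75289775/22814544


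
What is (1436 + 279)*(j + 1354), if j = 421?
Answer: 3044125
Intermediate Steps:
(1436 + 279)*(j + 1354) = (1436 + 279)*(421 + 1354) = 1715*1775 = 3044125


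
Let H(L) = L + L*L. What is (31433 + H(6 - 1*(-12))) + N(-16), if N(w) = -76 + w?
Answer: 31683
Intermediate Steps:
H(L) = L + L²
(31433 + H(6 - 1*(-12))) + N(-16) = (31433 + (6 - 1*(-12))*(1 + (6 - 1*(-12)))) + (-76 - 16) = (31433 + (6 + 12)*(1 + (6 + 12))) - 92 = (31433 + 18*(1 + 18)) - 92 = (31433 + 18*19) - 92 = (31433 + 342) - 92 = 31775 - 92 = 31683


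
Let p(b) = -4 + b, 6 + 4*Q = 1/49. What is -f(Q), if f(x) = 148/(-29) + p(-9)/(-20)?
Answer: 2583/580 ≈ 4.4534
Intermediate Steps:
Q = -293/196 (Q = -3/2 + (1/4)/49 = -3/2 + (1/4)*(1/49) = -3/2 + 1/196 = -293/196 ≈ -1.4949)
f(x) = -2583/580 (f(x) = 148/(-29) + (-4 - 9)/(-20) = 148*(-1/29) - 13*(-1/20) = -148/29 + 13/20 = -2583/580)
-f(Q) = -1*(-2583/580) = 2583/580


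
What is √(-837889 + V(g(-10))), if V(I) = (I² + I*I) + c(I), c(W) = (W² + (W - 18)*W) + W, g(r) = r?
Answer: I*√837319 ≈ 915.05*I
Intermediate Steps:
c(W) = W + W² + W*(-18 + W) (c(W) = (W² + (-18 + W)*W) + W = (W² + W*(-18 + W)) + W = W + W² + W*(-18 + W))
V(I) = 2*I² + I*(-17 + 2*I) (V(I) = (I² + I*I) + I*(-17 + 2*I) = (I² + I²) + I*(-17 + 2*I) = 2*I² + I*(-17 + 2*I))
√(-837889 + V(g(-10))) = √(-837889 - 10*(-17 + 4*(-10))) = √(-837889 - 10*(-17 - 40)) = √(-837889 - 10*(-57)) = √(-837889 + 570) = √(-837319) = I*√837319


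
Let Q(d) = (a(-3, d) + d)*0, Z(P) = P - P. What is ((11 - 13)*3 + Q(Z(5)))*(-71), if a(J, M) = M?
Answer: 426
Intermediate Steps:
Z(P) = 0
Q(d) = 0 (Q(d) = (d + d)*0 = (2*d)*0 = 0)
((11 - 13)*3 + Q(Z(5)))*(-71) = ((11 - 13)*3 + 0)*(-71) = (-2*3 + 0)*(-71) = (-6 + 0)*(-71) = -6*(-71) = 426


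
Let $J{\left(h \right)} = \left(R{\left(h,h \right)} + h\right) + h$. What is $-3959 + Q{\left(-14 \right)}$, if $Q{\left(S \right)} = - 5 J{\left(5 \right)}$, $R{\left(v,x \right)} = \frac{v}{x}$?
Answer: $-4014$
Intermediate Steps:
$J{\left(h \right)} = 1 + 2 h$ ($J{\left(h \right)} = \left(\frac{h}{h} + h\right) + h = \left(1 + h\right) + h = 1 + 2 h$)
$Q{\left(S \right)} = -55$ ($Q{\left(S \right)} = - 5 \left(1 + 2 \cdot 5\right) = - 5 \left(1 + 10\right) = \left(-5\right) 11 = -55$)
$-3959 + Q{\left(-14 \right)} = -3959 - 55 = -4014$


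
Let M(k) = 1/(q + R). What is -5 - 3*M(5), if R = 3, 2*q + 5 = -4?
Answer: -3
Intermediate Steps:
q = -9/2 (q = -5/2 + (½)*(-4) = -5/2 - 2 = -9/2 ≈ -4.5000)
M(k) = -⅔ (M(k) = 1/(-9/2 + 3) = 1/(-3/2) = -⅔)
-5 - 3*M(5) = -5 - 3*(-⅔) = -5 + 2 = -3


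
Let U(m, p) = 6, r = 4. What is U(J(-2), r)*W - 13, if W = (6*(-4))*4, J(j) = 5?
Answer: -589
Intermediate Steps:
W = -96 (W = -24*4 = -96)
U(J(-2), r)*W - 13 = 6*(-96) - 13 = -576 - 13 = -589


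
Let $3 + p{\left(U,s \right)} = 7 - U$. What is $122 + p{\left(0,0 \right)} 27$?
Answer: $230$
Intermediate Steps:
$p{\left(U,s \right)} = 4 - U$ ($p{\left(U,s \right)} = -3 - \left(-7 + U\right) = 4 - U$)
$122 + p{\left(0,0 \right)} 27 = 122 + \left(4 - 0\right) 27 = 122 + \left(4 + 0\right) 27 = 122 + 4 \cdot 27 = 122 + 108 = 230$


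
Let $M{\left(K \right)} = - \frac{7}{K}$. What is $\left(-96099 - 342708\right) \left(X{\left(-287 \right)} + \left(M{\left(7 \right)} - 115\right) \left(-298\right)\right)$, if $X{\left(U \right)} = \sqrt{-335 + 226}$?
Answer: $-15168680376 - 438807 i \sqrt{109} \approx -1.5169 \cdot 10^{10} - 4.5813 \cdot 10^{6} i$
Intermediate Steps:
$X{\left(U \right)} = i \sqrt{109}$ ($X{\left(U \right)} = \sqrt{-109} = i \sqrt{109}$)
$\left(-96099 - 342708\right) \left(X{\left(-287 \right)} + \left(M{\left(7 \right)} - 115\right) \left(-298\right)\right) = \left(-96099 - 342708\right) \left(i \sqrt{109} + \left(- \frac{7}{7} - 115\right) \left(-298\right)\right) = - 438807 \left(i \sqrt{109} + \left(\left(-7\right) \frac{1}{7} - 115\right) \left(-298\right)\right) = - 438807 \left(i \sqrt{109} + \left(-1 - 115\right) \left(-298\right)\right) = - 438807 \left(i \sqrt{109} - -34568\right) = - 438807 \left(i \sqrt{109} + 34568\right) = - 438807 \left(34568 + i \sqrt{109}\right) = -15168680376 - 438807 i \sqrt{109}$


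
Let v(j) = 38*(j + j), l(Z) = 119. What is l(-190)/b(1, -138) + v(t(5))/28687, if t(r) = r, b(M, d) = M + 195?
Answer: 498319/803236 ≈ 0.62039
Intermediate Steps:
b(M, d) = 195 + M
v(j) = 76*j (v(j) = 38*(2*j) = 76*j)
l(-190)/b(1, -138) + v(t(5))/28687 = 119/(195 + 1) + (76*5)/28687 = 119/196 + 380*(1/28687) = 119*(1/196) + 380/28687 = 17/28 + 380/28687 = 498319/803236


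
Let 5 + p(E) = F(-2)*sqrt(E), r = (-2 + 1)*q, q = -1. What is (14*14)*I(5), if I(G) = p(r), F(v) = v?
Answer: -1372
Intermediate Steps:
r = 1 (r = (-2 + 1)*(-1) = -1*(-1) = 1)
p(E) = -5 - 2*sqrt(E)
I(G) = -7 (I(G) = -5 - 2*sqrt(1) = -5 - 2*1 = -5 - 2 = -7)
(14*14)*I(5) = (14*14)*(-7) = 196*(-7) = -1372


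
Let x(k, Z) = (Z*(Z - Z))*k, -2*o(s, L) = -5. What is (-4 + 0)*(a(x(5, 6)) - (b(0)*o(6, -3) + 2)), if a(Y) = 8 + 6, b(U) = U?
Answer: -48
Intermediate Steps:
o(s, L) = 5/2 (o(s, L) = -½*(-5) = 5/2)
x(k, Z) = 0 (x(k, Z) = (Z*0)*k = 0*k = 0)
a(Y) = 14
(-4 + 0)*(a(x(5, 6)) - (b(0)*o(6, -3) + 2)) = (-4 + 0)*(14 - (0*(5/2) + 2)) = -4*(14 - (0 + 2)) = -4*(14 - 1*2) = -4*(14 - 2) = -4*12 = -48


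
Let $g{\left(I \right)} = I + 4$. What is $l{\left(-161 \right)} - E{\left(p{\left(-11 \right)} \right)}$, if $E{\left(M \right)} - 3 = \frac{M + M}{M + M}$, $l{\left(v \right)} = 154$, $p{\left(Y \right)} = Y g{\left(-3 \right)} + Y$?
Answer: $150$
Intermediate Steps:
$g{\left(I \right)} = 4 + I$
$p{\left(Y \right)} = 2 Y$ ($p{\left(Y \right)} = Y \left(4 - 3\right) + Y = Y 1 + Y = Y + Y = 2 Y$)
$E{\left(M \right)} = 4$ ($E{\left(M \right)} = 3 + \frac{M + M}{M + M} = 3 + \frac{2 M}{2 M} = 3 + 2 M \frac{1}{2 M} = 3 + 1 = 4$)
$l{\left(-161 \right)} - E{\left(p{\left(-11 \right)} \right)} = 154 - 4 = 150$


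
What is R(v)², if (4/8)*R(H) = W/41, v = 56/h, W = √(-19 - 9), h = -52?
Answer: -112/1681 ≈ -0.066627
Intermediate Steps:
W = 2*I*√7 (W = √(-28) = 2*I*√7 ≈ 5.2915*I)
v = -14/13 (v = 56/(-52) = 56*(-1/52) = -14/13 ≈ -1.0769)
R(H) = 4*I*√7/41 (R(H) = 2*((2*I*√7)/41) = 2*((2*I*√7)*(1/41)) = 2*(2*I*√7/41) = 4*I*√7/41)
R(v)² = (4*I*√7/41)² = -112/1681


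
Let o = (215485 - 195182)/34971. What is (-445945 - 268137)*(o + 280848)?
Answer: -7013396145222302/34971 ≈ -2.0055e+11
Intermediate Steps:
o = 20303/34971 (o = 20303*(1/34971) = 20303/34971 ≈ 0.58057)
(-445945 - 268137)*(o + 280848) = (-445945 - 268137)*(20303/34971 + 280848) = -714082*9821555711/34971 = -7013396145222302/34971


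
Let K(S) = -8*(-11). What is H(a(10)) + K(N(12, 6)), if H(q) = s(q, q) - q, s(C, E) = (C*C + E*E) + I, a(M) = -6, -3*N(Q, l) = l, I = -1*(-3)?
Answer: 169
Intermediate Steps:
I = 3
N(Q, l) = -l/3
s(C, E) = 3 + C² + E² (s(C, E) = (C*C + E*E) + 3 = (C² + E²) + 3 = 3 + C² + E²)
H(q) = 3 - q + 2*q² (H(q) = (3 + q² + q²) - q = (3 + 2*q²) - q = 3 - q + 2*q²)
K(S) = 88
H(a(10)) + K(N(12, 6)) = (3 - 1*(-6) + 2*(-6)²) + 88 = (3 + 6 + 2*36) + 88 = (3 + 6 + 72) + 88 = 81 + 88 = 169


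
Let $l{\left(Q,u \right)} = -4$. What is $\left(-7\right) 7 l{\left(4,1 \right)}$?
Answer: $196$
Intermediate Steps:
$\left(-7\right) 7 l{\left(4,1 \right)} = \left(-7\right) 7 \left(-4\right) = \left(-49\right) \left(-4\right) = 196$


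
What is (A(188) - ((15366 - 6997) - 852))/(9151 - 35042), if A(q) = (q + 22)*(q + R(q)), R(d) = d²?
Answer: -7454203/25891 ≈ -287.91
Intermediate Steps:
A(q) = (22 + q)*(q + q²) (A(q) = (q + 22)*(q + q²) = (22 + q)*(q + q²))
(A(188) - ((15366 - 6997) - 852))/(9151 - 35042) = (188*(22 + 188² + 23*188) - ((15366 - 6997) - 852))/(9151 - 35042) = (188*(22 + 35344 + 4324) - (8369 - 852))/(-25891) = (188*39690 - 1*7517)*(-1/25891) = (7461720 - 7517)*(-1/25891) = 7454203*(-1/25891) = -7454203/25891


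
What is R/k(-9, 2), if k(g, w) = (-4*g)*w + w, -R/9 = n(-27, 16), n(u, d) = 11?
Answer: -99/74 ≈ -1.3378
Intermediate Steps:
R = -99 (R = -9*11 = -99)
k(g, w) = w - 4*g*w (k(g, w) = -4*g*w + w = w - 4*g*w)
R/k(-9, 2) = -99*1/(2*(1 - 4*(-9))) = -99*1/(2*(1 + 36)) = -99/(2*37) = -99/74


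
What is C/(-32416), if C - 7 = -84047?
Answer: 10505/4052 ≈ 2.5925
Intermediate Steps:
C = -84040 (C = 7 - 84047 = -84040)
C/(-32416) = -84040/(-32416) = -84040*(-1/32416) = 10505/4052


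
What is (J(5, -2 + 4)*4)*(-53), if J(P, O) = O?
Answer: -424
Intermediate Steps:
(J(5, -2 + 4)*4)*(-53) = ((-2 + 4)*4)*(-53) = (2*4)*(-53) = 8*(-53) = -424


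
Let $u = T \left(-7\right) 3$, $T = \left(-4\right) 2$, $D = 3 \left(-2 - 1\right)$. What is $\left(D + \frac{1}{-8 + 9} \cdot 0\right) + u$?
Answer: $159$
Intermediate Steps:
$D = -9$ ($D = 3 \left(-3\right) = -9$)
$T = -8$
$u = 168$ ($u = \left(-8\right) \left(-7\right) 3 = 56 \cdot 3 = 168$)
$\left(D + \frac{1}{-8 + 9} \cdot 0\right) + u = \left(-9 + \frac{1}{-8 + 9} \cdot 0\right) + 168 = \left(-9 + 1^{-1} \cdot 0\right) + 168 = \left(-9 + 1 \cdot 0\right) + 168 = \left(-9 + 0\right) + 168 = -9 + 168 = 159$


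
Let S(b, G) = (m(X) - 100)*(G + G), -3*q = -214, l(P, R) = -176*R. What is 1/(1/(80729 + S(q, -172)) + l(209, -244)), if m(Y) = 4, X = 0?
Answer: 113753/4885008833 ≈ 2.3286e-5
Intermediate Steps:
q = 214/3 (q = -1/3*(-214) = 214/3 ≈ 71.333)
S(b, G) = -192*G (S(b, G) = (4 - 100)*(G + G) = -192*G)
1/(1/(80729 + S(q, -172)) + l(209, -244)) = 1/(1/(80729 - 192*(-172)) - 176*(-244)) = 1/(1/(80729 + 33024) + 42944) = 1/(1/113753 + 42944) = 1/(4885008833/113753) = 113753/4885008833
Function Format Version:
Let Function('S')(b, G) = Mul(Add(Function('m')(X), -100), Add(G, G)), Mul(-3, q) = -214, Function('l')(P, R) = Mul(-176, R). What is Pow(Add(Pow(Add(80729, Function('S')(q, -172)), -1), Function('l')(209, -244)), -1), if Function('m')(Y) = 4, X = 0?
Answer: Rational(113753, 4885008833) ≈ 2.3286e-5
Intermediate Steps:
q = Rational(214, 3) (q = Mul(Rational(-1, 3), -214) = Rational(214, 3) ≈ 71.333)
Function('S')(b, G) = Mul(-192, G) (Function('S')(b, G) = Mul(Add(4, -100), Add(G, G)) = Mul(-96, Mul(2, G)) = Mul(-192, G))
Pow(Add(Pow(Add(80729, Function('S')(q, -172)), -1), Function('l')(209, -244)), -1) = Pow(Add(Pow(Add(80729, Mul(-192, -172)), -1), Mul(-176, -244)), -1) = Pow(Add(Pow(Add(80729, 33024), -1), 42944), -1) = Pow(Add(Pow(113753, -1), 42944), -1) = Pow(Add(Rational(1, 113753), 42944), -1) = Pow(Rational(4885008833, 113753), -1) = Rational(113753, 4885008833)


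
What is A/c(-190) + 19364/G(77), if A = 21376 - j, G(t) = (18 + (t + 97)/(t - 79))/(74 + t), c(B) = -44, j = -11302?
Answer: -65454599/1518 ≈ -43119.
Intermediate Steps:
G(t) = (18 + (97 + t)/(-79 + t))/(74 + t)
A = 32678 (A = 21376 - 1*(-11302) = 21376 + 11302 = 32678)
A/c(-190) + 19364/G(77) = 32678/(-44) + 19364/(((1325 - 19*77)/(5846 - 1*77² + 5*77))) = 32678*(-1/44) + 19364/(((1325 - 1463)/(5846 - 1*5929 + 385))) = -16339/22 + 19364/((-138/(5846 - 5929 + 385))) = -16339/22 + 19364/((-138/302)) = -16339/22 + 19364/(((1/302)*(-138))) = -16339/22 + 19364/(-69/151) = -16339/22 + 19364*(-151/69) = -16339/22 - 2923964/69 = -65454599/1518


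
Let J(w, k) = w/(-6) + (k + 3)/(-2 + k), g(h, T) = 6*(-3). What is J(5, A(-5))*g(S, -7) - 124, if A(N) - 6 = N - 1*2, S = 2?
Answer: -97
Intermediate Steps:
A(N) = 4 + N (A(N) = 6 + (N - 1*2) = 6 + (N - 2) = 6 + (-2 + N) = 4 + N)
g(h, T) = -18
J(w, k) = -w/6 + (3 + k)/(-2 + k) (J(w, k) = w*(-⅙) + (3 + k)/(-2 + k) = -w/6 + (3 + k)/(-2 + k))
J(5, A(-5))*g(S, -7) - 124 = ((3 + (4 - 5) + (⅓)*5 - ⅙*(4 - 5)*5)/(-2 + (4 - 5)))*(-18) - 124 = ((3 - 1 + 5/3 - ⅙*(-1)*5)/(-2 - 1))*(-18) - 124 = ((3 - 1 + 5/3 + ⅚)/(-3))*(-18) - 124 = -⅓*9/2*(-18) - 124 = -3/2*(-18) - 124 = 27 - 124 = -97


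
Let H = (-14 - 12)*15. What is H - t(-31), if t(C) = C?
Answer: -359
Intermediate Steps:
H = -390 (H = -26*15 = -390)
H - t(-31) = -390 - 1*(-31) = -390 + 31 = -359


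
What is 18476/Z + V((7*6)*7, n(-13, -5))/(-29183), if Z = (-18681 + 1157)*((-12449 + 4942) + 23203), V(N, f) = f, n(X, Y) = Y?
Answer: 209024603/2006744948208 ≈ 0.00010416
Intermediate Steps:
Z = -275056704 (Z = -17524*(-7507 + 23203) = -17524*15696 = -275056704)
18476/Z + V((7*6)*7, n(-13, -5))/(-29183) = 18476/(-275056704) - 5/(-29183) = 18476*(-1/275056704) - 5*(-1/29183) = -4619/68764176 + 5/29183 = 209024603/2006744948208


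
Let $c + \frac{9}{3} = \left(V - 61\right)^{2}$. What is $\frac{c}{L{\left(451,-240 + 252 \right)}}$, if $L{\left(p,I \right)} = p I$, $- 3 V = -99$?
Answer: $\frac{71}{492} \approx 0.14431$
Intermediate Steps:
$V = 33$ ($V = \left(- \frac{1}{3}\right) \left(-99\right) = 33$)
$L{\left(p,I \right)} = I p$
$c = 781$ ($c = -3 + \left(33 - 61\right)^{2} = -3 + \left(-28\right)^{2} = -3 + 784 = 781$)
$\frac{c}{L{\left(451,-240 + 252 \right)}} = \frac{781}{\left(-240 + 252\right) 451} = \frac{781}{12 \cdot 451} = \frac{781}{5412} = 781 \cdot \frac{1}{5412} = \frac{71}{492}$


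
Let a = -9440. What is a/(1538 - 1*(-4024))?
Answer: -4720/2781 ≈ -1.6972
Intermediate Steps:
a/(1538 - 1*(-4024)) = -9440/(1538 - 1*(-4024)) = -9440/(1538 + 4024) = -9440/5562 = -9440*1/5562 = -4720/2781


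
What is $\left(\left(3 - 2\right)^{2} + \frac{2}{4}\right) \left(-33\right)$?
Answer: $- \frac{99}{2} \approx -49.5$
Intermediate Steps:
$\left(\left(3 - 2\right)^{2} + \frac{2}{4}\right) \left(-33\right) = \left(\left(3 - 2\right)^{2} + 2 \cdot \frac{1}{4}\right) \left(-33\right) = \left(1^{2} + \frac{1}{2}\right) \left(-33\right) = \left(1 + \frac{1}{2}\right) \left(-33\right) = \frac{3}{2} \left(-33\right) = - \frac{99}{2}$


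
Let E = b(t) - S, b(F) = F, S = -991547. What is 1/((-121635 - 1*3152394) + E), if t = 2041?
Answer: -1/2280441 ≈ -4.3851e-7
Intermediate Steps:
E = 993588 (E = 2041 - 1*(-991547) = 2041 + 991547 = 993588)
1/((-121635 - 1*3152394) + E) = 1/((-121635 - 1*3152394) + 993588) = 1/((-121635 - 3152394) + 993588) = 1/(-3274029 + 993588) = 1/(-2280441) = -1/2280441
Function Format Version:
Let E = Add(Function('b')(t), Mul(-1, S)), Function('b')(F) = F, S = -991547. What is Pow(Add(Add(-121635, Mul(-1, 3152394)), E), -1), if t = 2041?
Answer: Rational(-1, 2280441) ≈ -4.3851e-7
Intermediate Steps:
E = 993588 (E = Add(2041, Mul(-1, -991547)) = Add(2041, 991547) = 993588)
Pow(Add(Add(-121635, Mul(-1, 3152394)), E), -1) = Pow(Add(Add(-121635, Mul(-1, 3152394)), 993588), -1) = Pow(Add(Add(-121635, -3152394), 993588), -1) = Pow(Add(-3274029, 993588), -1) = Pow(-2280441, -1) = Rational(-1, 2280441)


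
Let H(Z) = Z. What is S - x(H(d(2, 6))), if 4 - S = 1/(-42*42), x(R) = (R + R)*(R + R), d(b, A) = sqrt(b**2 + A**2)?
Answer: -275183/1764 ≈ -156.00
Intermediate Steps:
d(b, A) = sqrt(A**2 + b**2)
x(R) = 4*R**2 (x(R) = (2*R)*(2*R) = 4*R**2)
S = 7057/1764 (S = 4 - 1/((-42*42)) = 4 - 1/(-1764) = 4 - 1*(-1/1764) = 4 + 1/1764 = 7057/1764 ≈ 4.0006)
S - x(H(d(2, 6))) = 7057/1764 - 4*(sqrt(6**2 + 2**2))**2 = 7057/1764 - 4*(sqrt(36 + 4))**2 = 7057/1764 - 4*(sqrt(40))**2 = 7057/1764 - 4*(2*sqrt(10))**2 = 7057/1764 - 4*40 = 7057/1764 - 1*160 = 7057/1764 - 160 = -275183/1764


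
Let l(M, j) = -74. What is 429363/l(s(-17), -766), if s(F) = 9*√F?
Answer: -429363/74 ≈ -5802.2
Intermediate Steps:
429363/l(s(-17), -766) = 429363/(-74) = 429363*(-1/74) = -429363/74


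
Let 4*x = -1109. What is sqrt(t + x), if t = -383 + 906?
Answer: sqrt(983)/2 ≈ 15.676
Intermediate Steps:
x = -1109/4 (x = (1/4)*(-1109) = -1109/4 ≈ -277.25)
t = 523
sqrt(t + x) = sqrt(523 - 1109/4) = sqrt(983/4) = sqrt(983)/2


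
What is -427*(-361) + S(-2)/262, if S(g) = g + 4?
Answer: 20193258/131 ≈ 1.5415e+5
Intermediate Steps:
S(g) = 4 + g
-427*(-361) + S(-2)/262 = -427*(-361) + (4 - 2)/262 = 154147 + 2*(1/262) = 154147 + 1/131 = 20193258/131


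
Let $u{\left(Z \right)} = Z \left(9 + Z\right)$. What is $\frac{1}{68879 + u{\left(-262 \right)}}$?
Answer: $\frac{1}{135165} \approx 7.3984 \cdot 10^{-6}$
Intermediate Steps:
$\frac{1}{68879 + u{\left(-262 \right)}} = \frac{1}{68879 - 262 \left(9 - 262\right)} = \frac{1}{68879 - -66286} = \frac{1}{68879 + 66286} = \frac{1}{135165}$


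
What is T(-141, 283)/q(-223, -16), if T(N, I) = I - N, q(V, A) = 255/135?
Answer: 3816/17 ≈ 224.47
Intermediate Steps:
q(V, A) = 17/9 (q(V, A) = 255*(1/135) = 17/9)
T(-141, 283)/q(-223, -16) = (283 - 1*(-141))/(17/9) = (283 + 141)*(9/17) = 424*(9/17) = 3816/17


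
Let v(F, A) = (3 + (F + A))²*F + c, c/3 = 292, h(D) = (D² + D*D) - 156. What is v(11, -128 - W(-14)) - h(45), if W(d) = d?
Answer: 106982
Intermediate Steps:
h(D) = -156 + 2*D² (h(D) = (D² + D²) - 156 = 2*D² - 156 = -156 + 2*D²)
c = 876 (c = 3*292 = 876)
v(F, A) = 876 + F*(3 + A + F)² (v(F, A) = (3 + (F + A))²*F + 876 = (3 + (A + F))²*F + 876 = (3 + A + F)²*F + 876 = F*(3 + A + F)² + 876 = 876 + F*(3 + A + F)²)
v(11, -128 - W(-14)) - h(45) = (876 + 11*(3 + (-128 - 1*(-14)) + 11)²) - (-156 + 2*45²) = (876 + 11*(3 + (-128 + 14) + 11)²) - (-156 + 2*2025) = (876 + 11*(3 - 114 + 11)²) - (-156 + 4050) = (876 + 11*(-100)²) - 1*3894 = (876 + 11*10000) - 3894 = (876 + 110000) - 3894 = 110876 - 3894 = 106982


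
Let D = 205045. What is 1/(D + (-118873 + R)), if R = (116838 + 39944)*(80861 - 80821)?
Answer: 1/6357452 ≈ 1.5730e-7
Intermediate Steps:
R = 6271280 (R = 156782*40 = 6271280)
1/(D + (-118873 + R)) = 1/(205045 + (-118873 + 6271280)) = 1/(205045 + 6152407) = 1/6357452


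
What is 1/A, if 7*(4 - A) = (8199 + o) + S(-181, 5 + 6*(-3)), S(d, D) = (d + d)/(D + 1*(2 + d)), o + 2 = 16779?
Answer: -672/2395189 ≈ -0.00028056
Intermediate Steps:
o = 16777 (o = -2 + 16779 = 16777)
S(d, D) = 2*d/(2 + D + d) (S(d, D) = (2*d)/(D + (2 + d)) = (2*d)/(2 + D + d) = 2*d/(2 + D + d))
A = -2395189/672 (A = 4 - ((8199 + 16777) + 2*(-181)/(2 + (5 + 6*(-3)) - 181))/7 = 4 - (24976 + 2*(-181)/(2 + (5 - 18) - 181))/7 = 4 - (24976 + 2*(-181)/(2 - 13 - 181))/7 = 4 - (24976 + 2*(-181)/(-192))/7 = 4 - (24976 + 2*(-181)*(-1/192))/7 = 4 - (24976 + 181/96)/7 = 4 - 1/7*2397877/96 = 4 - 2397877/672 = -2395189/672 ≈ -3564.3)
1/A = 1/(-2395189/672) = -672/2395189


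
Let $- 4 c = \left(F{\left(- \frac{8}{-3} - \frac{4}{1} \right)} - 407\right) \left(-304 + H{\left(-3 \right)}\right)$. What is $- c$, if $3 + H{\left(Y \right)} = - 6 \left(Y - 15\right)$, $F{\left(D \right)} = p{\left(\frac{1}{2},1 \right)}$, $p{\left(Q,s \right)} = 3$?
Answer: $20099$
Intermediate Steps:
$F{\left(D \right)} = 3$
$H{\left(Y \right)} = 87 - 6 Y$ ($H{\left(Y \right)} = -3 - 6 \left(Y - 15\right) = -3 - 6 \left(-15 + Y\right) = -3 - \left(-90 + 6 Y\right) = 87 - 6 Y$)
$c = -20099$ ($c = - \frac{\left(3 - 407\right) \left(-304 + \left(87 - -18\right)\right)}{4} = - \frac{\left(-404\right) \left(-304 + \left(87 + 18\right)\right)}{4} = - \frac{\left(-404\right) \left(-304 + 105\right)}{4} = - \frac{\left(-404\right) \left(-199\right)}{4} = \left(- \frac{1}{4}\right) 80396 = -20099$)
$- c = \left(-1\right) \left(-20099\right) = 20099$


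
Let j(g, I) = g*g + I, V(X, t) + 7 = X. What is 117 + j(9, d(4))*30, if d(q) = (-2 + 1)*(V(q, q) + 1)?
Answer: 2607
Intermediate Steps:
V(X, t) = -7 + X
d(q) = 6 - q (d(q) = (-2 + 1)*((-7 + q) + 1) = -(-6 + q) = 6 - q)
j(g, I) = I + g**2 (j(g, I) = g**2 + I = I + g**2)
117 + j(9, d(4))*30 = 117 + ((6 - 1*4) + 9**2)*30 = 117 + ((6 - 4) + 81)*30 = 117 + (2 + 81)*30 = 117 + 83*30 = 117 + 2490 = 2607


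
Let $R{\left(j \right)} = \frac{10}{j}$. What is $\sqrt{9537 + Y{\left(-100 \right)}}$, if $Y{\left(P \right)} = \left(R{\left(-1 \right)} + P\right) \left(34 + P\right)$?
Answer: $\sqrt{16797} \approx 129.6$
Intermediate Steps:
$Y{\left(P \right)} = \left(-10 + P\right) \left(34 + P\right)$ ($Y{\left(P \right)} = \left(\frac{10}{-1} + P\right) \left(34 + P\right) = \left(10 \left(-1\right) + P\right) \left(34 + P\right) = \left(-10 + P\right) \left(34 + P\right)$)
$\sqrt{9537 + Y{\left(-100 \right)}} = \sqrt{9537 + \left(-340 + \left(-100\right)^{2} + 24 \left(-100\right)\right)} = \sqrt{9537 - -7260} = \sqrt{9537 + 7260} = \sqrt{16797}$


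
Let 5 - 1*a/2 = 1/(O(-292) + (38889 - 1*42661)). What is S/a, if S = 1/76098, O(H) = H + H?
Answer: 33/25113493 ≈ 1.3140e-6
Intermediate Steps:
O(H) = 2*H
S = 1/76098 ≈ 1.3141e-5
a = 21781/2178 (a = 10 - 2/(2*(-292) + (38889 - 1*42661)) = 10 - 2/(-584 + (38889 - 42661)) = 10 - 2/(-584 - 3772) = 10 - 2/(-4356) = 10 - 2*(-1/4356) = 10 + 1/2178 = 21781/2178 ≈ 10.000)
S/a = 1/(76098*(21781/2178)) = (1/76098)*(2178/21781) = 33/25113493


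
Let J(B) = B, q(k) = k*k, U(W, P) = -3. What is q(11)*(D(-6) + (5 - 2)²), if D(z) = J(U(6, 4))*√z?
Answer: 1089 - 363*I*√6 ≈ 1089.0 - 889.17*I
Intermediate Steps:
q(k) = k²
D(z) = -3*√z
q(11)*(D(-6) + (5 - 2)²) = 11²*(-3*I*√6 + (5 - 2)²) = 121*(-3*I*√6 + 3²) = 121*(-3*I*√6 + 9) = 121*(9 - 3*I*√6) = 1089 - 363*I*√6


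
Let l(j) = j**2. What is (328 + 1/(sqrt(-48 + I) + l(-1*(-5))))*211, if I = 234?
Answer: 30387587/439 - 211*sqrt(186)/439 ≈ 69214.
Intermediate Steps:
(328 + 1/(sqrt(-48 + I) + l(-1*(-5))))*211 = (328 + 1/(sqrt(-48 + 234) + (-1*(-5))**2))*211 = (328 + 1/(sqrt(186) + 5**2))*211 = (328 + 1/(sqrt(186) + 25))*211 = (328 + 1/(25 + sqrt(186)))*211 = 69208 + 211/(25 + sqrt(186))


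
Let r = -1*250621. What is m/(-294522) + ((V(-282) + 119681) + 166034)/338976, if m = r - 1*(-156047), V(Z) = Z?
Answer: 19354102375/16639314912 ≈ 1.1632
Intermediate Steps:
r = -250621
m = -94574 (m = -250621 - 1*(-156047) = -250621 + 156047 = -94574)
m/(-294522) + ((V(-282) + 119681) + 166034)/338976 = -94574/(-294522) + ((-282 + 119681) + 166034)/338976 = -94574*(-1/294522) + (119399 + 166034)*(1/338976) = 47287/147261 + 285433*(1/338976) = 47287/147261 + 285433/338976 = 19354102375/16639314912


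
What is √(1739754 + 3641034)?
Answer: 14*√27453 ≈ 2319.7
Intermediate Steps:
√(1739754 + 3641034) = √5380788 = 14*√27453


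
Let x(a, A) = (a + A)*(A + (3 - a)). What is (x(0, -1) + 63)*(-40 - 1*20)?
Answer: -3660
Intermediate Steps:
x(a, A) = (A + a)*(3 + A - a)
(x(0, -1) + 63)*(-40 - 1*20) = (((-1)**2 - 1*0**2 + 3*(-1) + 3*0) + 63)*(-40 - 1*20) = ((1 - 1*0 - 3 + 0) + 63)*(-40 - 20) = ((1 + 0 - 3 + 0) + 63)*(-60) = (-2 + 63)*(-60) = 61*(-60) = -3660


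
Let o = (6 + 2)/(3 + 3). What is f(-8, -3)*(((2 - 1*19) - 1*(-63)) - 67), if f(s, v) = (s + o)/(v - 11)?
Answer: -10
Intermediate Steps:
o = 4/3 (o = 8/6 = 8*(1/6) = 4/3 ≈ 1.3333)
f(s, v) = (4/3 + s)/(-11 + v) (f(s, v) = (s + 4/3)/(v - 11) = (4/3 + s)/(-11 + v))
f(-8, -3)*(((2 - 1*19) - 1*(-63)) - 67) = ((4/3 - 8)/(-11 - 3))*(((2 - 1*19) - 1*(-63)) - 67) = (-20/3/(-14))*(((2 - 19) + 63) - 67) = (-1/14*(-20/3))*((-17 + 63) - 67) = 10*(46 - 67)/21 = (10/21)*(-21) = -10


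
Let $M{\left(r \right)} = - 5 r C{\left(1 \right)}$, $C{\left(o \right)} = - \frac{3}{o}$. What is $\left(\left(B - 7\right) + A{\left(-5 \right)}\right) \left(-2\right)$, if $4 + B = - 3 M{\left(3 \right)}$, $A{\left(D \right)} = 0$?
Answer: $292$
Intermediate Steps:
$M{\left(r \right)} = 15 r$ ($M{\left(r \right)} = - 5 r \left(- \frac{3}{1}\right) = - 5 r \left(\left(-3\right) 1\right) = - 5 r \left(-3\right) = 15 r$)
$B = -139$ ($B = -4 - 3 \cdot 15 \cdot 3 = -4 - 135 = -139$)
$\left(\left(B - 7\right) + A{\left(-5 \right)}\right) \left(-2\right) = \left(\left(-139 - 7\right) + 0\right) \left(-2\right) = \left(-146 + 0\right) \left(-2\right) = \left(-146\right) \left(-2\right) = 292$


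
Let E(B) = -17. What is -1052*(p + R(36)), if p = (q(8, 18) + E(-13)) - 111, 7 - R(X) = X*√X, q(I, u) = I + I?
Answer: 337692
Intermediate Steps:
q(I, u) = 2*I
R(X) = 7 - X^(3/2) (R(X) = 7 - X*√X = 7 - X^(3/2))
p = -112 (p = (2*8 - 17) - 111 = (16 - 17) - 111 = -1 - 111 = -112)
-1052*(p + R(36)) = -1052*(-112 + (7 - 36^(3/2))) = -1052*(-112 + (7 - 1*216)) = -1052*(-112 + (7 - 216)) = -1052*(-112 - 209) = -1052*(-321) = 337692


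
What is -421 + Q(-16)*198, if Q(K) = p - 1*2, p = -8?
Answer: -2401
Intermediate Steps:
Q(K) = -10 (Q(K) = -8 - 1*2 = -8 - 2 = -10)
-421 + Q(-16)*198 = -421 - 10*198 = -421 - 1980 = -2401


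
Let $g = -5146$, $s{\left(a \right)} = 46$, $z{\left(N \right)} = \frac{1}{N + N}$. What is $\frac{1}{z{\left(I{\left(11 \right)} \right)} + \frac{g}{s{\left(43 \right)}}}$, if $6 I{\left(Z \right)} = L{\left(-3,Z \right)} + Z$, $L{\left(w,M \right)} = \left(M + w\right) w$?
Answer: $- \frac{299}{33518} \approx -0.0089206$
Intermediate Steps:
$L{\left(w,M \right)} = w \left(M + w\right)$
$I{\left(Z \right)} = \frac{3}{2} - \frac{Z}{3}$ ($I{\left(Z \right)} = \frac{- 3 \left(Z - 3\right) + Z}{6} = \frac{- 3 \left(-3 + Z\right) + Z}{6} = \frac{\left(9 - 3 Z\right) + Z}{6} = \frac{9 - 2 Z}{6} = \frac{3}{2} - \frac{Z}{3}$)
$z{\left(N \right)} = \frac{1}{2 N}$
$\frac{1}{z{\left(I{\left(11 \right)} \right)} + \frac{g}{s{\left(43 \right)}}} = \frac{1}{\frac{1}{2 \left(\frac{3}{2} - \frac{11}{3}\right)} - \frac{5146}{46}} = \frac{1}{\frac{1}{2 \left(\frac{3}{2} - \frac{11}{3}\right)} - \frac{2573}{23}} = \frac{1}{\frac{1}{2 \left(- \frac{13}{6}\right)} - \frac{2573}{23}} = \frac{1}{\frac{1}{2} \left(- \frac{6}{13}\right) - \frac{2573}{23}} = \frac{1}{- \frac{3}{13} - \frac{2573}{23}} = \frac{1}{- \frac{33518}{299}} = - \frac{299}{33518}$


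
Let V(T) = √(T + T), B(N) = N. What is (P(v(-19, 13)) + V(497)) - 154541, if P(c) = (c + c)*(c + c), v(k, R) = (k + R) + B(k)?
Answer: -152041 + √994 ≈ -1.5201e+5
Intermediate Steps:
V(T) = √2*√T (V(T) = √(2*T) = √2*√T)
v(k, R) = R + 2*k (v(k, R) = (k + R) + k = (R + k) + k = R + 2*k)
P(c) = 4*c² (P(c) = (2*c)*(2*c) = 4*c²)
(P(v(-19, 13)) + V(497)) - 154541 = (4*(13 + 2*(-19))² + √2*√497) - 154541 = (4*(13 - 38)² + √994) - 154541 = (4*(-25)² + √994) - 154541 = (4*625 + √994) - 154541 = (2500 + √994) - 154541 = -152041 + √994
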